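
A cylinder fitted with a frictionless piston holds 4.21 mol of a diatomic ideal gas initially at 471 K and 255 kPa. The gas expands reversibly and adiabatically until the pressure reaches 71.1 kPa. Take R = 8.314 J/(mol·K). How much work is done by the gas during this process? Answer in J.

12600 J

V₁ = nRT₁/P₁ = 4.21×8.314×471/255 = 64.7 L.
Adiabatic: T₂/T₁ = (P₂/P₁)^((γ−1)/γ) ⇒ T₂ = 471×(0.279)^0.286 = 327 K; V₂ = 161 L.
ΔU = nCvΔT = 4.21×20.8×(327−471) = -12600 J.
Q = 0 for an adiabatic process, so W = −ΔU = 12600 J.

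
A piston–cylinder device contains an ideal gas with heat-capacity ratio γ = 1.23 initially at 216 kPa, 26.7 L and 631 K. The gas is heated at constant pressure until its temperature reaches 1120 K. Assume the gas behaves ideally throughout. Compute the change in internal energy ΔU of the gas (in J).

n = P₁V₁/(RT₁) = 216×26.7/(8.314×631) = 1.10 mol.
Isobaric: P stays 216 kPa; V/T = const ⇒ T₂ = 1120 K, V₂ = 47.4 L.
For an ideal gas ΔU = nCvΔT with Cv = R/(γ−1) = 36.1 J/(mol·K).
ΔU = 1.10×36.1×(1120−631) = 19400 J.

19400 J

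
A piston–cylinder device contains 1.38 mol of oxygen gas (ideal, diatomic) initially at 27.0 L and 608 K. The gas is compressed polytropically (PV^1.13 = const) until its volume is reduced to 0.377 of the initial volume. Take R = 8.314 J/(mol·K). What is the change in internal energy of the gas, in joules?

2360 J

P₁ = nRT₁/V₁ = 1.38×8.314×608/27.0 = 258 kPa.
Polytropic n=1.13: T₂ = T₁(V₁/V₂)^(n−1) = 608×(2.65)^0.13 = 690 K; P₂ = P₁(V₁/V₂)^n = 778 kPa.
For an ideal gas ΔU = nCvΔT with Cv = (5/2)R = 20.8 J/(mol·K).
ΔU = 1.38×20.8×(690−608) = 2360 J.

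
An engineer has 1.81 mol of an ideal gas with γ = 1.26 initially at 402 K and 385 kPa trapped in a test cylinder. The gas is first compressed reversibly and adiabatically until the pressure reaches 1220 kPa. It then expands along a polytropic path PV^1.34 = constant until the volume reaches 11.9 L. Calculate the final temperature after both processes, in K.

411 K

V₁ = nRT₁/P₁ = 1.81×8.314×402/385 = 15.7 L.
Step 1 — Adiabatic: T₂/T₁ = (P₂/P₁)^((γ−1)/γ) ⇒ T₂ = 402×(3.17)^0.206 = 510 K; V₂ = 6.29 L.
ΔU = nCvΔT = 1.81×32.0×(510−402) = 6250 J.
Q = 0 for an adiabatic process, so W = −ΔU = -6250 J.
State after step 1: P = 1220 kPa, V = 6.29 L, T = 510 K.
Step 2 — Polytropic n=1.34: T₂ = T₁(V₁/V₂)^(n−1) = 510×(0.529)^0.34 = 411 K; P₂ = P₁(V₁/V₂)^n = 519 kPa.
W = (P₁V₁−P₂V₂)/(n−1) = (1220×6.29−519×11.9)/0.34 = 4400 J.
ΔU = nCvΔT = 1.81×32.0×(411−510) = -5750 J.
Q = ΔU + W = -1350 J.
Net over both steps: W = -1850 J, Q = -1350 J, ΔU = 500 J.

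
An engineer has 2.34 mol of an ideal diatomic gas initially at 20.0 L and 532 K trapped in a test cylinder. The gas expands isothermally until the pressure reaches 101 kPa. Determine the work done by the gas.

16900 J

P₁ = nRT₁/V₁ = 2.34×8.314×532/20.0 = 517 kPa.
Isothermal: T stays 532 K; PV = const ⇒ V₂ = 102 L, P₂ = 101 kPa.
W = nRT ln(V₂/V₁) = 2.34×8.314×532×ln(5.12) = 16900 J.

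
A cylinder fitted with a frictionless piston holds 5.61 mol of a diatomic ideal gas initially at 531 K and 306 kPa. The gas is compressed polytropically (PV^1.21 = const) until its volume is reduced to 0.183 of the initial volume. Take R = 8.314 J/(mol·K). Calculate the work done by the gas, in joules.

V₁ = nRT₁/P₁ = 5.61×8.314×531/306 = 80.9 L.
Polytropic n=1.21: T₂ = T₁(V₁/V₂)^(n−1) = 531×(5.46)^0.21 = 759 K; P₂ = P₁(V₁/V₂)^n = 2390 kPa.
W = (P₁V₁−P₂V₂)/(n−1) = (306×80.9−2390×14.8)/0.21 = -50500 J.

-50500 J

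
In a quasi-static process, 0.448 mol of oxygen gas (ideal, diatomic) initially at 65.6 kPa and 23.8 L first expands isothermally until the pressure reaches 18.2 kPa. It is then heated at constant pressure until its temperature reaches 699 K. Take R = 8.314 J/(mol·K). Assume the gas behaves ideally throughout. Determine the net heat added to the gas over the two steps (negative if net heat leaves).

5650 J

T₁ = P₁V₁/(nR) = 65.6×23.8/(0.448×8.314) = 419 K.
Step 1 — Isothermal: T stays 419 K; PV = const ⇒ V₂ = 85.8 L, P₂ = 18.2 kPa.
ΔU = 0 (ideal gas, T constant).
W = nRT ln(V₂/V₁) = 0.448×8.314×419×ln(3.60) = 2000 J.
Q = ΔU + W = 2000 J.
State after step 1: P = 18.2 kPa, V = 85.8 L, T = 419 K.
Step 2 — Isobaric: P stays 18.2 kPa; V/T = const ⇒ T₂ = 699 K, V₂ = 143 L.
W = PΔV = 18.2×(143−85.8) kPa·L = 1040 J.
ΔU = nCvΔT = 0.448×20.8×(699−419) = 2610 J.
Q = ΔU + W = nCpΔT = 3650 J.
Net over both steps: W = 3040 J, Q = 5650 J, ΔU = 2610 J.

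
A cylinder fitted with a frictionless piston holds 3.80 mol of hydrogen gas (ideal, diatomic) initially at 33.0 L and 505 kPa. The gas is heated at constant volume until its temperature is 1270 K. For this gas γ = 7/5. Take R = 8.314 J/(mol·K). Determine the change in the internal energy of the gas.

58600 J

T₁ = P₁V₁/(nR) = 505×33.0/(3.80×8.314) = 527 K.
Isochoric: V stays 33.0 L; P/T = const ⇒ T₂ = 1270 K, P₂ = 1220 kPa.
For an ideal gas ΔU = nCvΔT with Cv = (5/2)R = 20.8 J/(mol·K).
ΔU = 3.80×20.8×(1270−527) = 58600 J.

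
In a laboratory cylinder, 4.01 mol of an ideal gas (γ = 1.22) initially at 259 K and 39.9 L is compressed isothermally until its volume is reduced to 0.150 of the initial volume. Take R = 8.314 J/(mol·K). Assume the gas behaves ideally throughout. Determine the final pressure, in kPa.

P₁ = nRT₁/V₁ = 4.01×8.314×259/39.9 = 216 kPa.
Isothermal: T stays 259 K; PV = const ⇒ V₂ = 5.98 L, P₂ = 1440 kPa.

1440 kPa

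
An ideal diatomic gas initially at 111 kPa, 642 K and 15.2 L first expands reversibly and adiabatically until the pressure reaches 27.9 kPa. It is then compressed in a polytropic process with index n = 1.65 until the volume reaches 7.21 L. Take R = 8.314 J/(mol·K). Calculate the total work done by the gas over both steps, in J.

-2270 J

n = P₁V₁/(RT₁) = 111×15.2/(8.314×642) = 0.316 mol.
Step 1 — Adiabatic: T₂/T₁ = (P₂/P₁)^((γ−1)/γ) ⇒ T₂ = 642×(0.251)^0.286 = 433 K; V₂ = 40.8 L.
ΔU = nCvΔT = 0.316×20.8×(433−642) = -1380 J.
Q = 0 for an adiabatic process, so W = −ΔU = 1380 J.
State after step 1: P = 27.9 kPa, V = 40.8 L, T = 433 K.
Step 2 — Polytropic n=1.65: T₂ = T₁(V₁/V₂)^(n−1) = 433×(5.65)^0.65 = 1330 K; P₂ = P₁(V₁/V₂)^n = 486 kPa.
W = (P₁V₁−P₂V₂)/(n−1) = (27.9×40.8−486×7.21)/0.65 = -3640 J.
ΔU = nCvΔT = 0.316×20.8×(1330−433) = 5920 J.
Q = ΔU + W = 2280 J.
Net over both steps: W = -2270 J, Q = 2280 J, ΔU = 4550 J.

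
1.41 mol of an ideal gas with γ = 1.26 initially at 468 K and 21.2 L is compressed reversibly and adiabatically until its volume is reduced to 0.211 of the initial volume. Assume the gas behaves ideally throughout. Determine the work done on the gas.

P₁ = nRT₁/V₁ = 1.41×8.314×468/21.2 = 259 kPa.
Adiabatic: TV^(γ−1) = const ⇒ T₂ = 468×(4.74)^0.260 = 701 K; PV^γ = const ⇒ P₂ = 1840 kPa.
ΔU = nCvΔT = 1.41×32.0×(701−468) = 10500 J.
Q = 0 for an adiabatic process, so W = −ΔU = -10500 J.
Work done on the gas = −W_by = 10500 J.

10500 J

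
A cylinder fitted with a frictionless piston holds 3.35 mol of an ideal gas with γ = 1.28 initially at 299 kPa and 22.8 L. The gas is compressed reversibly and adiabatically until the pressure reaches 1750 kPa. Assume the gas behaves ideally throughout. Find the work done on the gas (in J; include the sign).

11500 J

T₁ = P₁V₁/(nR) = 299×22.8/(3.35×8.314) = 245 K.
Adiabatic: T₂/T₁ = (P₂/P₁)^((γ−1)/γ) ⇒ T₂ = 245×(5.85)^0.219 = 360 K; V₂ = 5.73 L.
ΔU = nCvΔT = 3.35×29.7×(360−245) = 11500 J.
Q = 0 for an adiabatic process, so W = −ΔU = -11500 J.
Work done on the gas = −W_by = 11500 J.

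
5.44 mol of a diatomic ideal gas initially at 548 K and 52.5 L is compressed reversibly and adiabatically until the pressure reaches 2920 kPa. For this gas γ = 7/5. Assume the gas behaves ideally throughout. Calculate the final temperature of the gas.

P₁ = nRT₁/V₁ = 5.44×8.314×548/52.5 = 472 kPa.
Adiabatic: T₂/T₁ = (P₂/P₁)^((γ−1)/γ) ⇒ T₂ = 548×(6.19)^0.286 = 922 K; V₂ = 14.3 L.

922 K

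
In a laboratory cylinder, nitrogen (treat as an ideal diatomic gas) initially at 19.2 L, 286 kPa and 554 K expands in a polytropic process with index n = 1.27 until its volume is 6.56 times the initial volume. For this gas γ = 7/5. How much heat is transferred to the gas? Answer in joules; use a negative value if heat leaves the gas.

2630 J

n = P₁V₁/(RT₁) = 286×19.2/(8.314×554) = 1.19 mol.
Polytropic n=1.27: T₂ = T₁(V₁/V₂)^(n−1) = 554×(0.152)^0.27 = 333 K; P₂ = P₁(V₁/V₂)^n = 26.2 kPa.
W = (P₁V₁−P₂V₂)/(n−1) = (286×19.2−26.2×126)/0.27 = 8100 J.
ΔU = nCvΔT = 1.19×20.8×(333−554) = -5470 J.
Q = ΔU + W = 2630 J.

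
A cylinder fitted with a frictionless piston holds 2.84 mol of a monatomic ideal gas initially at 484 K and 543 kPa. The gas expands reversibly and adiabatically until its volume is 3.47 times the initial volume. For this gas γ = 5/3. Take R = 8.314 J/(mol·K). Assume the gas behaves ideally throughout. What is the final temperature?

211 K

V₁ = nRT₁/P₁ = 2.84×8.314×484/543 = 21.0 L.
Adiabatic: TV^(γ−1) = const ⇒ T₂ = 484×(0.288)^0.667 = 211 K; PV^γ = const ⇒ P₂ = 68.3 kPa.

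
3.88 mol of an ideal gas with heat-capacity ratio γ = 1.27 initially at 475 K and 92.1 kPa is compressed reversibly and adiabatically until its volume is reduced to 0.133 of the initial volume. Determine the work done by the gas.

V₁ = nRT₁/P₁ = 3.88×8.314×475/92.1 = 166 L.
Adiabatic: TV^(γ−1) = const ⇒ T₂ = 475×(7.52)^0.270 = 819 K; PV^γ = const ⇒ P₂ = 1190 kPa.
ΔU = nCvΔT = 3.88×30.8×(819−475) = 41100 J.
Q = 0 for an adiabatic process, so W = −ΔU = -41100 J.

-41100 J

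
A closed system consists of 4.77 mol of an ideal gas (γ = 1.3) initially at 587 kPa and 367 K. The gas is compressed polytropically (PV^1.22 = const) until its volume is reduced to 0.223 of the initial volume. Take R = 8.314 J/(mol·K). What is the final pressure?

V₁ = nRT₁/P₁ = 4.77×8.314×367/587 = 24.8 L.
Polytropic n=1.22: T₂ = T₁(V₁/V₂)^(n−1) = 367×(4.48)^0.22 = 511 K; P₂ = P₁(V₁/V₂)^n = 3660 kPa.

3660 kPa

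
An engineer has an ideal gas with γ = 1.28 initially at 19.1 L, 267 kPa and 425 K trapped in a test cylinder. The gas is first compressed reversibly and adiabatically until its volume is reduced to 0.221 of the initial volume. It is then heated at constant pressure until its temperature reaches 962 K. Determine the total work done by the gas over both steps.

n = P₁V₁/(RT₁) = 267×19.1/(8.314×425) = 1.44 mol.
Step 1 — Adiabatic: TV^(γ−1) = const ⇒ T₂ = 425×(4.52)^0.280 = 649 K; PV^γ = const ⇒ P₂ = 1840 kPa.
ΔU = nCvΔT = 1.44×29.7×(649−425) = 9580 J.
Q = 0 for an adiabatic process, so W = −ΔU = -9580 J.
State after step 1: P = 1840 kPa, V = 4.22 L, T = 649 K.
Step 2 — Isobaric: P stays 1840 kPa; V/T = const ⇒ T₂ = 962 K, V₂ = 6.26 L.
W = PΔV = 1840×(6.26−4.22) kPa·L = 3760 J.
ΔU = nCvΔT = 1.44×29.7×(962−649) = 13400 J.
Q = ΔU + W = nCpΔT = 17200 J.
Net over both steps: W = -5820 J, Q = 17200 J, ΔU = 23000 J.

-5820 J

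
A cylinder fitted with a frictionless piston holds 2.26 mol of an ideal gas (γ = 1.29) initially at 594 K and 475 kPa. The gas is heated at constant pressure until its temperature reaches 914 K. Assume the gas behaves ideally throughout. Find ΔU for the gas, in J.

V₁ = nRT₁/P₁ = 2.26×8.314×594/475 = 23.5 L.
Isobaric: P stays 475 kPa; V/T = const ⇒ T₂ = 914 K, V₂ = 36.2 L.
For an ideal gas ΔU = nCvΔT with Cv = R/(γ−1) = 28.7 J/(mol·K).
ΔU = 2.26×28.7×(914−594) = 20700 J.

20700 J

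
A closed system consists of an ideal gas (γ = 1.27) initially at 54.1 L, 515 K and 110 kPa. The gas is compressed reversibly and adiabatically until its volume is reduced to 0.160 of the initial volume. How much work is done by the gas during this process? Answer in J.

n = P₁V₁/(RT₁) = 110×54.1/(8.314×515) = 1.39 mol.
Adiabatic: TV^(γ−1) = const ⇒ T₂ = 515×(6.25)^0.270 = 845 K; PV^γ = const ⇒ P₂ = 1130 kPa.
ΔU = nCvΔT = 1.39×30.8×(845−515) = 14100 J.
Q = 0 for an adiabatic process, so W = −ΔU = -14100 J.

-14100 J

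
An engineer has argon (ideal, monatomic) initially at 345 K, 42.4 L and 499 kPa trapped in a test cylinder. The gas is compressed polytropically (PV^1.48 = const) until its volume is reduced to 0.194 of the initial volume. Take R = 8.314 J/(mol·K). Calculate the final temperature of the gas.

Polytropic n=1.48: T₂ = T₁(V₁/V₂)^(n−1) = 345×(5.15)^0.48 = 758 K; P₂ = P₁(V₁/V₂)^n = 5650 kPa.

758 K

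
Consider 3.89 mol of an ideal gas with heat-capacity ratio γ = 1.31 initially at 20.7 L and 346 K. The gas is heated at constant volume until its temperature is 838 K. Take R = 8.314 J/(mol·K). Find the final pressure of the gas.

1310 kPa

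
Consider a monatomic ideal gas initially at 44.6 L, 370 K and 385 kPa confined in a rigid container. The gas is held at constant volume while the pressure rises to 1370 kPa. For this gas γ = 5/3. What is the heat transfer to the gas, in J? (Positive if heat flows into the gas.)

65900 J

n = P₁V₁/(RT₁) = 385×44.6/(8.314×370) = 5.58 mol.
Isochoric: V stays 44.6 L; P/T = const ⇒ T₂ = 1320 K, P₂ = 1370 kPa.
W = 0 (no volume change).
ΔU = nCvΔT = 5.58×12.5×(1320−370) = 65900 J.
Q = ΔU = 65900 J.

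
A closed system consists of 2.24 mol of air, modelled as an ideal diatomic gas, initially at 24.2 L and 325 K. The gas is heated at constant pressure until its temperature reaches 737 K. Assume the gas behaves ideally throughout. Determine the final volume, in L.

54.9 L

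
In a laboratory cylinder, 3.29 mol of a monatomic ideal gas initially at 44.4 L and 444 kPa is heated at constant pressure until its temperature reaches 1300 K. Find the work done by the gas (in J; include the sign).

15800 J

T₁ = P₁V₁/(nR) = 444×44.4/(3.29×8.314) = 721 K.
Isobaric: P stays 444 kPa; V/T = const ⇒ T₂ = 1300 K, V₂ = 80.1 L.
W = PΔV = 444×(80.1−44.4) kPa·L = 15800 J.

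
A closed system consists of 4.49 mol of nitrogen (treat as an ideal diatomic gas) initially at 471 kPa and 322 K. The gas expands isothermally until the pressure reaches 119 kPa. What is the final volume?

V₁ = nRT₁/P₁ = 4.49×8.314×322/471 = 25.5 L.
Isothermal: T stays 322 K; PV = const ⇒ V₂ = 101 L, P₂ = 119 kPa.

101 L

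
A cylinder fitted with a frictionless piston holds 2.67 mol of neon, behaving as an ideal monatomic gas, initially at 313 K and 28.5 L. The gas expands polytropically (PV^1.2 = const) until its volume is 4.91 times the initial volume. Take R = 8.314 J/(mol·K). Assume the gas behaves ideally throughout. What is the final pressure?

36.1 kPa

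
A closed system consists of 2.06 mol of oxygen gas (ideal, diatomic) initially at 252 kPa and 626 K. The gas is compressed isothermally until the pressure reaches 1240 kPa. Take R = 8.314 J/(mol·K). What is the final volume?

8.65 L

V₁ = nRT₁/P₁ = 2.06×8.314×626/252 = 42.5 L.
Isothermal: T stays 626 K; PV = const ⇒ V₂ = 8.65 L, P₂ = 1240 kPa.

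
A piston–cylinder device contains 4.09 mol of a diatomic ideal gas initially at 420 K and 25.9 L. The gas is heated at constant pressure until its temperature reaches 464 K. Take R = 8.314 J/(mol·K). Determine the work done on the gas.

-1500 J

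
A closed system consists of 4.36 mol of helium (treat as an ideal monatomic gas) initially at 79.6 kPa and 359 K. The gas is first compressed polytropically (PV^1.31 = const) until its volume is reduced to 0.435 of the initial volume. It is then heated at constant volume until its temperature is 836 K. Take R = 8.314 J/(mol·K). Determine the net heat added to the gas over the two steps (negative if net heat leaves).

V₁ = nRT₁/P₁ = 4.36×8.314×359/79.6 = 163 L.
Step 1 — Polytropic n=1.31: T₂ = T₁(V₁/V₂)^(n−1) = 359×(2.30)^0.31 = 465 K; P₂ = P₁(V₁/V₂)^n = 237 kPa.
W = (P₁V₁−P₂V₂)/(n−1) = (79.6×163−237×71.1)/0.31 = -12400 J.
ΔU = nCvΔT = 4.36×12.5×(465−359) = 5750 J.
Q = ΔU + W = -6610 J.
State after step 1: P = 237 kPa, V = 71.1 L, T = 465 K.
Step 2 — Isochoric: V stays 71.1 L; P/T = const ⇒ T₂ = 836 K, P₂ = 426 kPa.
W = 0 (no volume change).
ΔU = nCvΔT = 4.36×12.5×(836−465) = 20200 J.
Q = ΔU = 20200 J.
Net over both steps: W = -12400 J, Q = 13600 J, ΔU = 25900 J.

13600 J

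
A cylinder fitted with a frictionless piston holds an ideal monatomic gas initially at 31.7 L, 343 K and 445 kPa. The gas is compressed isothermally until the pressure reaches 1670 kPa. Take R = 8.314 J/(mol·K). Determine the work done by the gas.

-18700 J

n = P₁V₁/(RT₁) = 445×31.7/(8.314×343) = 4.95 mol.
Isothermal: T stays 343 K; PV = const ⇒ V₂ = 8.45 L, P₂ = 1670 kPa.
W = nRT ln(V₂/V₁) = 4.95×8.314×343×ln(0.266) = -18700 J.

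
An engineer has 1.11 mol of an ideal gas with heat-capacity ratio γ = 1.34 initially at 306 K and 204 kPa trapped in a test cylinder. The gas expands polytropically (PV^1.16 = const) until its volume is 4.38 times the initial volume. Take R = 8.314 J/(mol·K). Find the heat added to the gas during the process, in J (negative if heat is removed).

V₁ = nRT₁/P₁ = 1.11×8.314×306/204 = 13.8 L.
Polytropic n=1.16: T₂ = T₁(V₁/V₂)^(n−1) = 306×(0.228)^0.16 = 242 K; P₂ = P₁(V₁/V₂)^n = 36.8 kPa.
W = (P₁V₁−P₂V₂)/(n−1) = (204×13.8−36.8×60.6)/0.16 = 3710 J.
ΔU = nCvΔT = 1.11×24.5×(242−306) = -1750 J.
Q = ΔU + W = 1970 J.

1970 J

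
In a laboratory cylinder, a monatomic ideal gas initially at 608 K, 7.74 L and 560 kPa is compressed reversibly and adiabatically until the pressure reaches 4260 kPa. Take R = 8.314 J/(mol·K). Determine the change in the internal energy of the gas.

n = P₁V₁/(RT₁) = 560×7.74/(8.314×608) = 0.857 mol.
Adiabatic: T₂/T₁ = (P₂/P₁)^((γ−1)/γ) ⇒ T₂ = 608×(7.61)^0.400 = 1370 K; V₂ = 2.29 L.
For an ideal gas ΔU = nCvΔT with Cv = (3/2)R = 12.5 J/(mol·K).
ΔU = 0.857×12.5×(1370−608) = 8140 J.

8140 J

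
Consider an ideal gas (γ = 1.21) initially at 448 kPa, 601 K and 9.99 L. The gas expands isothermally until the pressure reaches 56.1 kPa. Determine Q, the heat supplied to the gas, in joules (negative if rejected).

9300 J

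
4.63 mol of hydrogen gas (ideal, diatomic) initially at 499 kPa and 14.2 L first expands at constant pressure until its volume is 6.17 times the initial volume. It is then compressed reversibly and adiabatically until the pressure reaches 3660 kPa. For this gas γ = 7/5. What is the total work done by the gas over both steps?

-47200 J

T₁ = P₁V₁/(nR) = 499×14.2/(4.63×8.314) = 184 K.
Step 1 — Isobaric: P stays 499 kPa; V/T = const ⇒ T₂ = 1140 K, V₂ = 87.6 L.
W = PΔV = 499×(87.6−14.2) kPa·L = 36600 J.
ΔU = nCvΔT = 4.63×20.8×(1140−184) = 91600 J.
Q = ΔU + W = nCpΔT = 128000 J.
State after step 1: P = 499 kPa, V = 87.6 L, T = 1140 K.
Step 2 — Adiabatic: T₂/T₁ = (P₂/P₁)^((γ−1)/γ) ⇒ T₂ = 1140×(7.33)^0.286 = 2010 K; V₂ = 21.1 L.
ΔU = nCvΔT = 4.63×20.8×(2010−1140) = 83800 J.
Q = 0 for an adiabatic process, so W = −ΔU = -83800 J.
Net over both steps: W = -47200 J, Q = 128000 J, ΔU = 175000 J.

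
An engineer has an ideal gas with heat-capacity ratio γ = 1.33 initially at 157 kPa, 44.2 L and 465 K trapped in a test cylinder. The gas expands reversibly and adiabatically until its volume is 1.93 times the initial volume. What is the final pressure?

65.5 kPa

Adiabatic: TV^(γ−1) = const ⇒ T₂ = 465×(0.518)^0.330 = 374 K; PV^γ = const ⇒ P₂ = 65.5 kPa.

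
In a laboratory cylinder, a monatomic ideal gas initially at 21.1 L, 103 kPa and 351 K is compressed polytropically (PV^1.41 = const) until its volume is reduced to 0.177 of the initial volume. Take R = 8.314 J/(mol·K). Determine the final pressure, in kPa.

1180 kPa

Polytropic n=1.41: T₂ = T₁(V₁/V₂)^(n−1) = 351×(5.65)^0.41 = 714 K; P₂ = P₁(V₁/V₂)^n = 1180 kPa.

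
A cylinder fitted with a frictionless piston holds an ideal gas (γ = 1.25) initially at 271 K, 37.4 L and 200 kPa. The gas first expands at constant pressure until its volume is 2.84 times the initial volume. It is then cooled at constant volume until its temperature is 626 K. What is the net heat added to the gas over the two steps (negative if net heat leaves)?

n = P₁V₁/(RT₁) = 200×37.4/(8.314×271) = 3.32 mol.
Step 1 — Isobaric: P stays 200 kPa; V/T = const ⇒ T₂ = 770 K, V₂ = 106 L.
W = PΔV = 200×(106−37.4) kPa·L = 13800 J.
ΔU = nCvΔT = 3.32×33.3×(770−271) = 55100 J.
Q = ΔU + W = nCpΔT = 68800 J.
State after step 1: P = 200 kPa, V = 106 L, T = 770 K.
Step 2 — Isochoric: V stays 106 L; P/T = const ⇒ T₂ = 626 K, P₂ = 163 kPa.
W = 0 (no volume change).
ΔU = nCvΔT = 3.32×33.3×(626−770) = -15900 J.
Q = ΔU = -15900 J.
Net over both steps: W = 13800 J, Q = 53000 J, ΔU = 39200 J.

53000 J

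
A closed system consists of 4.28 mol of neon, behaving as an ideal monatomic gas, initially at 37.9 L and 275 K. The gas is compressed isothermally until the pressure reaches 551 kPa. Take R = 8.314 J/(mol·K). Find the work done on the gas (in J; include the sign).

P₁ = nRT₁/V₁ = 4.28×8.314×275/37.9 = 258 kPa.
Isothermal: T stays 275 K; PV = const ⇒ V₂ = 17.8 L, P₂ = 551 kPa.
W = nRT ln(V₂/V₁) = 4.28×8.314×275×ln(0.469) = -7420 J.
Work done on the gas = −W_by = 7420 J.

7420 J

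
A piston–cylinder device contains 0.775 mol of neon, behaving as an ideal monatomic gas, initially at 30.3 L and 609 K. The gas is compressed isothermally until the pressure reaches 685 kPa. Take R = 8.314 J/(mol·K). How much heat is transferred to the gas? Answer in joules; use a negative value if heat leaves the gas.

-6540 J

P₁ = nRT₁/V₁ = 0.775×8.314×609/30.3 = 130 kPa.
Isothermal: T stays 609 K; PV = const ⇒ V₂ = 5.73 L, P₂ = 685 kPa.
ΔU = 0 (ideal gas, T constant).
W = nRT ln(V₂/V₁) = 0.775×8.314×609×ln(0.189) = -6540 J.
Q = ΔU + W = -6540 J.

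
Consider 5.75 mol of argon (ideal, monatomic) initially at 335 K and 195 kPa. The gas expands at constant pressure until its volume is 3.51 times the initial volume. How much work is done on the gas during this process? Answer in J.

V₁ = nRT₁/P₁ = 5.75×8.314×335/195 = 82.1 L.
Isobaric: P stays 195 kPa; V/T = const ⇒ T₂ = 1180 K, V₂ = 288 L.
W = PΔV = 195×(288−82.1) kPa·L = 40200 J.
Work done on the gas = −W_by = -40200 J.

-40200 J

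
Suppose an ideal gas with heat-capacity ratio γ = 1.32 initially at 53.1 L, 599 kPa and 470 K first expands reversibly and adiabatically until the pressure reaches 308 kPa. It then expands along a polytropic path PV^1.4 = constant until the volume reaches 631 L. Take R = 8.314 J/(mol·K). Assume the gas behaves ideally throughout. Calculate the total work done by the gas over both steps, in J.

51700 J

n = P₁V₁/(RT₁) = 599×53.1/(8.314×470) = 8.14 mol.
Step 1 — Adiabatic: T₂/T₁ = (P₂/P₁)^((γ−1)/γ) ⇒ T₂ = 470×(0.514)^0.242 = 400 K; V₂ = 87.9 L.
ΔU = nCvΔT = 8.14×26.0×(400−470) = -14800 J.
Q = 0 for an adiabatic process, so W = −ΔU = 14800 J.
State after step 1: P = 308 kPa, V = 87.9 L, T = 400 K.
Step 2 — Polytropic n=1.4: T₂ = T₁(V₁/V₂)^(n−1) = 400×(0.139)^0.40 = 182 K; P₂ = P₁(V₁/V₂)^n = 19.5 kPa.
W = (P₁V₁−P₂V₂)/(n−1) = (308×87.9−19.5×631)/0.40 = 36900 J.
ΔU = nCvΔT = 8.14×26.0×(182−400) = -46100 J.
Q = ΔU + W = -9230 J.
Net over both steps: W = 51700 J, Q = -9230 J, ΔU = -60900 J.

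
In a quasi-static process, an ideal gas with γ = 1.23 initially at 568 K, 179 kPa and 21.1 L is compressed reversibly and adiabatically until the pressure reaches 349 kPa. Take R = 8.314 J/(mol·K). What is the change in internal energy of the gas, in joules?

n = P₁V₁/(RT₁) = 179×21.1/(8.314×568) = 0.800 mol.
Adiabatic: T₂/T₁ = (P₂/P₁)^((γ−1)/γ) ⇒ T₂ = 568×(1.95)^0.187 = 644 K; V₂ = 12.3 L.
For an ideal gas ΔU = nCvΔT with Cv = R/(γ−1) = 36.1 J/(mol·K).
ΔU = 0.800×36.1×(644−568) = 2180 J.

2180 J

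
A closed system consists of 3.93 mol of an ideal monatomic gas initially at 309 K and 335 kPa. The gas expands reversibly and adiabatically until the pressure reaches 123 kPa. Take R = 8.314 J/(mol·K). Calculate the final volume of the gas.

55.0 L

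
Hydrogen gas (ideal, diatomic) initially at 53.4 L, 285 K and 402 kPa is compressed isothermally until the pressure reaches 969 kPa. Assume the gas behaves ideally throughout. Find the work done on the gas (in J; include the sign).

18900 J

n = P₁V₁/(RT₁) = 402×53.4/(8.314×285) = 9.06 mol.
Isothermal: T stays 285 K; PV = const ⇒ V₂ = 22.2 L, P₂ = 969 kPa.
W = nRT ln(V₂/V₁) = 9.06×8.314×285×ln(0.415) = -18900 J.
Work done on the gas = −W_by = 18900 J.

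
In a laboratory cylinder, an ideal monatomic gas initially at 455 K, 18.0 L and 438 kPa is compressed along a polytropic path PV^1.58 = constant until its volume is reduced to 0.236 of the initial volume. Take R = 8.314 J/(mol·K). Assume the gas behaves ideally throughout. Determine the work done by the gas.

-17800 J

n = P₁V₁/(RT₁) = 438×18.0/(8.314×455) = 2.08 mol.
Polytropic n=1.58: T₂ = T₁(V₁/V₂)^(n−1) = 455×(4.24)^0.58 = 1050 K; P₂ = P₁(V₁/V₂)^n = 4290 kPa.
W = (P₁V₁−P₂V₂)/(n−1) = (438×18.0−4290×4.25)/0.58 = -17800 J.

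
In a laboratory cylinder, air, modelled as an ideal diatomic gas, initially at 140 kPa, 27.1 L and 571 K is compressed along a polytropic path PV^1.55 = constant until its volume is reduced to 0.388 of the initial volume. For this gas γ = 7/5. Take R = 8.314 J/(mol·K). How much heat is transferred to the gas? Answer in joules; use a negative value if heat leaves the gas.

n = P₁V₁/(RT₁) = 140×27.1/(8.314×571) = 0.799 mol.
Polytropic n=1.55: T₂ = T₁(V₁/V₂)^(n−1) = 571×(2.58)^0.55 = 961 K; P₂ = P₁(V₁/V₂)^n = 607 kPa.
W = (P₁V₁−P₂V₂)/(n−1) = (140×27.1−607×10.5)/0.55 = -4710 J.
ΔU = nCvΔT = 0.799×20.8×(961−571) = 6480 J.
Q = ΔU + W = 1770 J.

1770 J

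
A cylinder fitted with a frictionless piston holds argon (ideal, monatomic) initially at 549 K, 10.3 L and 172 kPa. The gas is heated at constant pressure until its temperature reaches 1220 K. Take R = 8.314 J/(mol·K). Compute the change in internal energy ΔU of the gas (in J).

3250 J

n = P₁V₁/(RT₁) = 172×10.3/(8.314×549) = 0.388 mol.
Isobaric: P stays 172 kPa; V/T = const ⇒ T₂ = 1220 K, V₂ = 22.9 L.
For an ideal gas ΔU = nCvΔT with Cv = (3/2)R = 12.5 J/(mol·K).
ΔU = 0.388×12.5×(1220−549) = 3250 J.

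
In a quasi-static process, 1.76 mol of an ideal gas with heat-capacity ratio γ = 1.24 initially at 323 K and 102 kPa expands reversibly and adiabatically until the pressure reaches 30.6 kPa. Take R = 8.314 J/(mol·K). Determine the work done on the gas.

V₁ = nRT₁/P₁ = 1.76×8.314×323/102 = 46.3 L.
Adiabatic: T₂/T₁ = (P₂/P₁)^((γ−1)/γ) ⇒ T₂ = 323×(0.300)^0.194 = 256 K; V₂ = 122 L.
ΔU = nCvΔT = 1.76×34.6×(256−323) = -4090 J.
Q = 0 for an adiabatic process, so W = −ΔU = 4090 J.
Work done on the gas = −W_by = -4090 J.

-4090 J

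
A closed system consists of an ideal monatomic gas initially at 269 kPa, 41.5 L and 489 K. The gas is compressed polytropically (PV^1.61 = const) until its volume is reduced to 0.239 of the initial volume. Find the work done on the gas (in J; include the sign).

25500 J

n = P₁V₁/(RT₁) = 269×41.5/(8.314×489) = 2.75 mol.
Polytropic n=1.61: T₂ = T₁(V₁/V₂)^(n−1) = 489×(4.18)^0.61 = 1170 K; P₂ = P₁(V₁/V₂)^n = 2690 kPa.
W = (P₁V₁−P₂V₂)/(n−1) = (269×41.5−2690×9.92)/0.61 = -25500 J.
Work done on the gas = −W_by = 25500 J.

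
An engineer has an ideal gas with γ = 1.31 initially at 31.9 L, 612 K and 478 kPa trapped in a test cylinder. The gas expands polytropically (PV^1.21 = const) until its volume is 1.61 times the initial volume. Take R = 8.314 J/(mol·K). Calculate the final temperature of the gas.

554 K

Polytropic n=1.21: T₂ = T₁(V₁/V₂)^(n−1) = 612×(0.621)^0.21 = 554 K; P₂ = P₁(V₁/V₂)^n = 269 kPa.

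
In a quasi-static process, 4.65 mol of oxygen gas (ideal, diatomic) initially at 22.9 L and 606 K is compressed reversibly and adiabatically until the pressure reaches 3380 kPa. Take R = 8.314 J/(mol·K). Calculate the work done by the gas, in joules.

-23800 J

P₁ = nRT₁/V₁ = 4.65×8.314×606/22.9 = 1020 kPa.
Adiabatic: T₂/T₁ = (P₂/P₁)^((γ−1)/γ) ⇒ T₂ = 606×(3.30)^0.286 = 853 K; V₂ = 9.75 L.
ΔU = nCvΔT = 4.65×20.8×(853−606) = 23800 J.
Q = 0 for an adiabatic process, so W = −ΔU = -23800 J.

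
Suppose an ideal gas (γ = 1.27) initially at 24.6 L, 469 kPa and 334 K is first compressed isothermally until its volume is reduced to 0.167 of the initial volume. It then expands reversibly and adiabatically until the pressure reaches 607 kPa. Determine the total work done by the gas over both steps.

n = P₁V₁/(RT₁) = 469×24.6/(8.314×334) = 4.15 mol.
Step 1 — Isothermal: T stays 334 K; PV = const ⇒ V₂ = 4.11 L, P₂ = 2810 kPa.
ΔU = 0 (ideal gas, T constant).
W = nRT ln(V₂/V₁) = 4.15×8.314×334×ln(0.167) = -20600 J.
Q = ΔU + W = -20600 J.
State after step 1: P = 2810 kPa, V = 4.11 L, T = 334 K.
Step 2 — Adiabatic: T₂/T₁ = (P₂/P₁)^((γ−1)/γ) ⇒ T₂ = 334×(0.216)^0.213 = 241 K; V₂ = 13.7 L.
ΔU = nCvΔT = 4.15×30.8×(241−334) = -11900 J.
Q = 0 for an adiabatic process, so W = −ΔU = 11900 J.
Net over both steps: W = -8770 J, Q = -20600 J, ΔU = -11900 J.

-8770 J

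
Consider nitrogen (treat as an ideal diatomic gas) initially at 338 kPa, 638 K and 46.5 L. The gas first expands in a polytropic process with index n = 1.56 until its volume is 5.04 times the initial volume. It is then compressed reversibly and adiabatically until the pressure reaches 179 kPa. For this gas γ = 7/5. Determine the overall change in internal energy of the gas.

n = P₁V₁/(RT₁) = 338×46.5/(8.314×638) = 2.96 mol.
Step 1 — Polytropic n=1.56: T₂ = T₁(V₁/V₂)^(n−1) = 638×(0.198)^0.56 = 258 K; P₂ = P₁(V₁/V₂)^n = 27.1 kPa.
W = (P₁V₁−P₂V₂)/(n−1) = (338×46.5−27.1×234)/0.56 = 16700 J.
ΔU = nCvΔT = 2.96×20.8×(258−638) = -23400 J.
Q = ΔU + W = -6690 J.
State after step 1: P = 27.1 kPa, V = 234 L, T = 258 K.
Step 2 — Adiabatic: T₂/T₁ = (P₂/P₁)^((γ−1)/γ) ⇒ T₂ = 258×(6.60)^0.286 = 442 K; V₂ = 60.9 L.
ΔU = nCvΔT = 2.96×20.8×(442−258) = 11400 J.
Q = 0 for an adiabatic process, so W = −ΔU = -11400 J.
Net over both steps: W = 5370 J, Q = -6690 J, ΔU = -12100 J.

-12100 J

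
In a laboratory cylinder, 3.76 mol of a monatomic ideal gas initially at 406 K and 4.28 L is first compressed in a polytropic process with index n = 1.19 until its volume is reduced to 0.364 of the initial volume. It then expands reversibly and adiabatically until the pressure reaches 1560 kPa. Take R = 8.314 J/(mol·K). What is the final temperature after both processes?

P₁ = nRT₁/V₁ = 3.76×8.314×406/4.28 = 2970 kPa.
Step 1 — Polytropic n=1.19: T₂ = T₁(V₁/V₂)^(n−1) = 406×(2.75)^0.19 = 492 K; P₂ = P₁(V₁/V₂)^n = 9870 kPa.
W = (P₁V₁−P₂V₂)/(n−1) = (2970×4.28−9870×1.56)/0.19 = -14100 J.
ΔU = nCvΔT = 3.76×12.5×(492−406) = 4030 J.
Q = ΔU + W = -10100 J.
State after step 1: P = 9870 kPa, V = 1.56 L, T = 492 K.
Step 2 — Adiabatic: T₂/T₁ = (P₂/P₁)^((γ−1)/γ) ⇒ T₂ = 492×(0.158)^0.400 = 235 K; V₂ = 4.71 L.
ΔU = nCvΔT = 3.76×12.5×(235−492) = -12000 J.
Q = 0 for an adiabatic process, so W = −ΔU = 12000 J.
Net over both steps: W = -2100 J, Q = -10100 J, ΔU = -8010 J.

235 K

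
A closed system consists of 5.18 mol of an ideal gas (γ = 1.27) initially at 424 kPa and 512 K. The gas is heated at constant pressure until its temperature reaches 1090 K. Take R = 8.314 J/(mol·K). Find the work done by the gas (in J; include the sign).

24900 J

V₁ = nRT₁/P₁ = 5.18×8.314×512/424 = 52.0 L.
Isobaric: P stays 424 kPa; V/T = const ⇒ T₂ = 1090 K, V₂ = 111 L.
W = PΔV = 424×(111−52.0) kPa·L = 24900 J.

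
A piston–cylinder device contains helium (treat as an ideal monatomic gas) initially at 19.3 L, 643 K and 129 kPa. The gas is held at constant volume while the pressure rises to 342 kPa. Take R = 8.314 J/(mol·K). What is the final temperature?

Isochoric: V stays 19.3 L; P/T = const ⇒ T₂ = 1700 K, P₂ = 342 kPa.

1700 K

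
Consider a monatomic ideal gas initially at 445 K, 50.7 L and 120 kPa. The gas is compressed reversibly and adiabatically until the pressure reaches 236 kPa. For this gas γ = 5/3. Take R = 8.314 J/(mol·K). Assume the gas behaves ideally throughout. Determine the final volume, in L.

Adiabatic: T₂/T₁ = (P₂/P₁)^((γ−1)/γ) ⇒ T₂ = 445×(1.97)^0.400 = 583 K; V₂ = 33.8 L.

33.8 L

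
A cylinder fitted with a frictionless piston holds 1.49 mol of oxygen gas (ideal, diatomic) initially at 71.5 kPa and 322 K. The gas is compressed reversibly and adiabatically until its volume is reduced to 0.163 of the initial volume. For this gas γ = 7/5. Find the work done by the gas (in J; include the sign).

-10600 J

V₁ = nRT₁/P₁ = 1.49×8.314×322/71.5 = 55.8 L.
Adiabatic: TV^(γ−1) = const ⇒ T₂ = 322×(6.13)^0.400 = 665 K; PV^γ = const ⇒ P₂ = 906 kPa.
ΔU = nCvΔT = 1.49×20.8×(665−322) = 10600 J.
Q = 0 for an adiabatic process, so W = −ΔU = -10600 J.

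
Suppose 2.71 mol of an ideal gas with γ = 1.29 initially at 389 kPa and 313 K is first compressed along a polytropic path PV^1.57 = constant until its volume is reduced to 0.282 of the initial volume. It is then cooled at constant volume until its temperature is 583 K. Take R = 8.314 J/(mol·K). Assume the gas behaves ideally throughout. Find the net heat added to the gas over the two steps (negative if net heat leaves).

7890 J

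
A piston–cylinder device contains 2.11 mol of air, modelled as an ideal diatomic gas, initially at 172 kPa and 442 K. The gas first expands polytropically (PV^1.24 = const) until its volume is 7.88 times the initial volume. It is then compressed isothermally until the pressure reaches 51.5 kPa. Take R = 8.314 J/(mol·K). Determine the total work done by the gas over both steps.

V₁ = nRT₁/P₁ = 2.11×8.314×442/172 = 45.1 L.
Step 1 — Polytropic n=1.24: T₂ = T₁(V₁/V₂)^(n−1) = 442×(0.127)^0.24 = 269 K; P₂ = P₁(V₁/V₂)^n = 13.3 kPa.
W = (P₁V₁−P₂V₂)/(n−1) = (172×45.1−13.3×355)/0.24 = 12600 J.
ΔU = nCvΔT = 2.11×20.8×(269−442) = -7570 J.
Q = ΔU + W = 5050 J.
State after step 1: P = 13.3 kPa, V = 355 L, T = 269 K.
Step 2 — Isothermal: T stays 269 K; PV = const ⇒ V₂ = 91.7 L, P₂ = 51.5 kPa.
ΔU = 0 (ideal gas, T constant).
W = nRT ln(V₂/V₁) = 2.11×8.314×269×ln(0.258) = -6400 J.
Q = ΔU + W = -6400 J.
Net over both steps: W = 6230 J, Q = -1350 J, ΔU = -7570 J.

6230 J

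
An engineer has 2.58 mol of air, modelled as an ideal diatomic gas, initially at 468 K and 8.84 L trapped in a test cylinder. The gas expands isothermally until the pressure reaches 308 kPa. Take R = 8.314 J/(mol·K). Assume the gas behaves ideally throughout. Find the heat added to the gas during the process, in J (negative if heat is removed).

13100 J

P₁ = nRT₁/V₁ = 2.58×8.314×468/8.84 = 1140 kPa.
Isothermal: T stays 468 K; PV = const ⇒ V₂ = 32.6 L, P₂ = 308 kPa.
ΔU = 0 (ideal gas, T constant).
W = nRT ln(V₂/V₁) = 2.58×8.314×468×ln(3.69) = 13100 J.
Q = ΔU + W = 13100 J.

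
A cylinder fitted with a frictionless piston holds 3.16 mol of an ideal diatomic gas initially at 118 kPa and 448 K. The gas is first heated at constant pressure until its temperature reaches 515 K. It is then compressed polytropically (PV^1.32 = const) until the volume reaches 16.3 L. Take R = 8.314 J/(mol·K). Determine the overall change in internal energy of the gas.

33700 J

V₁ = nRT₁/P₁ = 3.16×8.314×448/118 = 99.7 L.
Step 1 — Isobaric: P stays 118 kPa; V/T = const ⇒ T₂ = 515 K, V₂ = 115 L.
W = PΔV = 118×(115−99.7) kPa·L = 1760 J.
ΔU = nCvΔT = 3.16×20.8×(515−448) = 4400 J.
Q = ΔU + W = nCpΔT = 6160 J.
State after step 1: P = 118 kPa, V = 115 L, T = 515 K.
Step 2 — Polytropic n=1.32: T₂ = T₁(V₁/V₂)^(n−1) = 515×(7.03)^0.32 = 961 K; P₂ = P₁(V₁/V₂)^n = 1550 kPa.
W = (P₁V₁−P₂V₂)/(n−1) = (118×115−1550×16.3)/0.32 = -36700 J.
ΔU = nCvΔT = 3.16×20.8×(961−515) = 29300 J.
Q = ΔU + W = -7330 J.
Net over both steps: W = -34900 J, Q = -1170 J, ΔU = 33700 J.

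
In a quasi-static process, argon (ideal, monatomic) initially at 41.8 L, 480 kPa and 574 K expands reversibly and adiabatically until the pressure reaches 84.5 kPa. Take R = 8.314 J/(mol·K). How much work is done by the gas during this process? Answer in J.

n = P₁V₁/(RT₁) = 480×41.8/(8.314×574) = 4.20 mol.
Adiabatic: T₂/T₁ = (P₂/P₁)^((γ−1)/γ) ⇒ T₂ = 574×(0.176)^0.400 = 287 K; V₂ = 119 L.
ΔU = nCvΔT = 4.20×12.5×(287−574) = -15100 J.
Q = 0 for an adiabatic process, so W = −ΔU = 15100 J.

15100 J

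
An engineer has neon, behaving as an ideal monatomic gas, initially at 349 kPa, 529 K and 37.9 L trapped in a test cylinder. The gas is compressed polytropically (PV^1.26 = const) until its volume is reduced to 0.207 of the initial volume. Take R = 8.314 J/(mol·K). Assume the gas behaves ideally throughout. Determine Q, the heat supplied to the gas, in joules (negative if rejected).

n = P₁V₁/(RT₁) = 349×37.9/(8.314×529) = 3.01 mol.
Polytropic n=1.26: T₂ = T₁(V₁/V₂)^(n−1) = 529×(4.83)^0.26 = 797 K; P₂ = P₁(V₁/V₂)^n = 2540 kPa.
W = (P₁V₁−P₂V₂)/(n−1) = (349×37.9−2540×7.85)/0.26 = -25700 J.
ΔU = nCvΔT = 3.01×12.5×(797−529) = 10000 J.
Q = ΔU + W = -15700 J.

-15700 J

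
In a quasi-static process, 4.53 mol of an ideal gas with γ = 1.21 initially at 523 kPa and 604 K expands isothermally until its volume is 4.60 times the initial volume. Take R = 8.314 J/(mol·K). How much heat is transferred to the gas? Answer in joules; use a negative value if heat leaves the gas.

34700 J

V₁ = nRT₁/P₁ = 4.53×8.314×604/523 = 43.5 L.
Isothermal: T stays 604 K; PV = const ⇒ V₂ = 200 L, P₂ = 114 kPa.
ΔU = 0 (ideal gas, T constant).
W = nRT ln(V₂/V₁) = 4.53×8.314×604×ln(4.60) = 34700 J.
Q = ΔU + W = 34700 J.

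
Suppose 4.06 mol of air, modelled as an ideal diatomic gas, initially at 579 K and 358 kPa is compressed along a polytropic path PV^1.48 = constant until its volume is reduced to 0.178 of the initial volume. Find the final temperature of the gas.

V₁ = nRT₁/P₁ = 4.06×8.314×579/358 = 54.6 L.
Polytropic n=1.48: T₂ = T₁(V₁/V₂)^(n−1) = 579×(5.62)^0.48 = 1330 K; P₂ = P₁(V₁/V₂)^n = 4610 kPa.

1330 K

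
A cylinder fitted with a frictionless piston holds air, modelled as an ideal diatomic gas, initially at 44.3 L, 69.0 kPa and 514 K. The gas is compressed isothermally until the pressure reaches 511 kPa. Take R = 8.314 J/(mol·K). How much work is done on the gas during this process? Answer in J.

6120 J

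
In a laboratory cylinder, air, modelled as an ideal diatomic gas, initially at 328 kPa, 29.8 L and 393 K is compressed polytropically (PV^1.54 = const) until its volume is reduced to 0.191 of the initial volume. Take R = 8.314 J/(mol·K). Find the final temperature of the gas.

961 K

Polytropic n=1.54: T₂ = T₁(V₁/V₂)^(n−1) = 393×(5.24)^0.54 = 961 K; P₂ = P₁(V₁/V₂)^n = 4200 kPa.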